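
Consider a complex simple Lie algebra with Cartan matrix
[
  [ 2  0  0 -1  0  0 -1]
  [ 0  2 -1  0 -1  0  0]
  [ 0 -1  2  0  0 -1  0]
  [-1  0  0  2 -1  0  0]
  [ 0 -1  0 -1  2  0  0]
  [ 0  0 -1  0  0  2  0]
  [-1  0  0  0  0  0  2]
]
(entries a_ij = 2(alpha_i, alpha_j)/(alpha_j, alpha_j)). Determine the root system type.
The matrix has rank 7 with 2's on the diagonal. Reading the off-diagonal entries as Dynkin edges (a single edge where a_ij = a_ji = -1; a double or triple edge where a_ij * a_ji = 2 or 3), the diagram is a chain of 7 nodes with single edges (A_7). One simple-root ordering that puts it in standard form is (alpha_6, alpha_3, alpha_2, alpha_5, alpha_4, alpha_1, alpha_7). So the algebra is type A_7, i.e. sl(8).

type A_7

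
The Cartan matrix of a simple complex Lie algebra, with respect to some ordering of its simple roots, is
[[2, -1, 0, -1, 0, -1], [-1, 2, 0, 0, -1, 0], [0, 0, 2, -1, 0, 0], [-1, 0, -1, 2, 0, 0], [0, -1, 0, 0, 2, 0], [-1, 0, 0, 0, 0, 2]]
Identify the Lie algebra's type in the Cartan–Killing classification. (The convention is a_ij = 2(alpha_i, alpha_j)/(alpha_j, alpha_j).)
The matrix has rank 6 with 2's on the diagonal. Reading the off-diagonal entries as Dynkin edges (a single edge where a_ij = a_ji = -1; a double or triple edge where a_ij * a_ji = 2 or 3), the diagram is a chain of 5 nodes with one extra node attached to the third node from one end (E_6). One simple-root ordering that puts it in standard form is (alpha_3, alpha_6, alpha_4, alpha_1, alpha_2, alpha_5). So the algebra is type E_6.

type E_6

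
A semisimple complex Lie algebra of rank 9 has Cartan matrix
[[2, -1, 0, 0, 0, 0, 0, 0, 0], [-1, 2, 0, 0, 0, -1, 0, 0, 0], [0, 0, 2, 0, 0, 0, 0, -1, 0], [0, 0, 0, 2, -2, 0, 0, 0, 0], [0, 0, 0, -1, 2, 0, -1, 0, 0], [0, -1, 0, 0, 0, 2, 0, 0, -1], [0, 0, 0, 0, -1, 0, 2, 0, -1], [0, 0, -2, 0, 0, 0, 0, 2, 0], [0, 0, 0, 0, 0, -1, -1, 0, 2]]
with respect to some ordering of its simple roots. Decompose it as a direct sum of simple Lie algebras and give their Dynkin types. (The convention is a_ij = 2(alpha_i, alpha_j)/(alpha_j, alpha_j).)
The diagram associated to this matrix has two connected components: the simple roots {alpha_3, alpha_8} form a chain of 2 nodes with a double edge at one end; the terminal node there is the unique short simple root (B_2), and {alpha_1, alpha_2, alpha_4, alpha_5, alpha_6, alpha_7, alpha_9} form a chain of 7 nodes with a double edge at one end; the terminal node there is the unique long simple root (C_7). A semisimple Lie algebra decomposes uniquely as the direct sum of simple ideals, one per connected component of its Dynkin diagram, so g ≅ B_2 ⊕ C_7 (dimension 10 + 105 = 115).

B_2 ⊕ C_7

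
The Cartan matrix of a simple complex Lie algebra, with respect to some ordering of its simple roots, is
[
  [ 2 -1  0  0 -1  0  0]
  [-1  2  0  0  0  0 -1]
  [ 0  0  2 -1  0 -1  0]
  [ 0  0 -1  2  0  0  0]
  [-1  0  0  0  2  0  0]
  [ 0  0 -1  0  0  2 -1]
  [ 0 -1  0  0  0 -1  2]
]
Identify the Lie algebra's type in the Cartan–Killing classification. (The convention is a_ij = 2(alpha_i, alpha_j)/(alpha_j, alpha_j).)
A7

The matrix has rank 7 with 2's on the diagonal. Reading the off-diagonal entries as Dynkin edges (a single edge where a_ij = a_ji = -1; a double or triple edge where a_ij * a_ji = 2 or 3), the diagram is a chain of 7 nodes with single edges (A_7). One simple-root ordering that puts it in standard form is (alpha_5, alpha_1, alpha_2, alpha_7, alpha_6, alpha_3, alpha_4). So the algebra is type A_7, i.e. sl(8).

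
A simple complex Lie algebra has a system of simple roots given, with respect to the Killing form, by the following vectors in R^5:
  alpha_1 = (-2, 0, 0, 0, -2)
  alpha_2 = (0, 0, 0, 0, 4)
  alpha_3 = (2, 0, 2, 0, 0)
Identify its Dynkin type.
C_3

Compute the Cartan integers a_ij = 2(alpha_i, alpha_j)/(alpha_j, alpha_j); the resulting 3x3 Cartan matrix is
[[2, -1, -1], [-2, 2, 0], [-1, 0, 2]].
The roots have two lengths (squared-length ratio 2:1); the short ones are alpha_{1,3}. The associated Dynkin diagram is a chain of 3 nodes with a double edge at one end; the terminal node there is the unique long simple root (C_3), so the type is C_3 (the algebra sp(6)).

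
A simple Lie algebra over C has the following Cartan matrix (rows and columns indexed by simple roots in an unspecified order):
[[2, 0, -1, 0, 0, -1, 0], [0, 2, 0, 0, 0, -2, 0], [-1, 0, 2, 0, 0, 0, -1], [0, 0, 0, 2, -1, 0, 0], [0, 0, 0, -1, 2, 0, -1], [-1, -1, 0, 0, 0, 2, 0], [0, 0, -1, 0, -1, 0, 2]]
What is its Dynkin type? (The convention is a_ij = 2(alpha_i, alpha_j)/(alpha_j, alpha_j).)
C7

The matrix has rank 7 with 2's on the diagonal. Reading the off-diagonal entries as Dynkin edges (a single edge where a_ij = a_ji = -1; a double or triple edge where a_ij * a_ji = 2 or 3), the diagram is a chain of 7 nodes with a double edge at one end; the terminal node there is the unique long simple root (C_7). One simple-root ordering that puts it in standard form is (alpha_4, alpha_5, alpha_7, alpha_3, alpha_1, alpha_6, alpha_2). So the algebra is type C_7, i.e. sp(14).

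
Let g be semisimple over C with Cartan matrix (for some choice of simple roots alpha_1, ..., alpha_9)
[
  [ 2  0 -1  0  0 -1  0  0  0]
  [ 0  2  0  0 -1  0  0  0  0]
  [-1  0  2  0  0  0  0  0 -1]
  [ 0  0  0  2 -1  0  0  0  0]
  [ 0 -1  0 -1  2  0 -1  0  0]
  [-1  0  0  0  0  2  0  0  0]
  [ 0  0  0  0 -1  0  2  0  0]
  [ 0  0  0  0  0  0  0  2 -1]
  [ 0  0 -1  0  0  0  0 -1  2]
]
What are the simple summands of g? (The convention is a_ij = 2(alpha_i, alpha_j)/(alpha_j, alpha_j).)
A5 ⊕ D4

The diagram associated to this matrix has two connected components: the simple roots {alpha_1, alpha_3, alpha_6, alpha_8, alpha_9} form a chain of 5 nodes with single edges (A_5), and {alpha_2, alpha_4, alpha_5, alpha_7} form a chain of 2 nodes with a fork of two nodes at one end (D_4). A semisimple Lie algebra decomposes uniquely as the direct sum of simple ideals, one per connected component of its Dynkin diagram, so g ≅ A_5 ⊕ D_4 (dimension 35 + 28 = 63).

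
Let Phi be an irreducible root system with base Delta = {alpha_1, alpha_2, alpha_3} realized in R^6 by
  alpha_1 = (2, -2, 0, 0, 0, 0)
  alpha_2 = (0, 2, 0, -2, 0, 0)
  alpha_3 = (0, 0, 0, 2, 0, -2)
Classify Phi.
Compute the Cartan integers a_ij = 2(alpha_i, alpha_j)/(alpha_j, alpha_j); the resulting 3x3 Cartan matrix is
[[2, -1, 0], [-1, 2, -1], [0, -1, 2]].
All simple roots have the same length, so the diagram is simply laced. The associated Dynkin diagram is a chain of 3 nodes with single edges (A_3), so the type is A_3 (the algebra sl(4)).

A_3 (sl(4))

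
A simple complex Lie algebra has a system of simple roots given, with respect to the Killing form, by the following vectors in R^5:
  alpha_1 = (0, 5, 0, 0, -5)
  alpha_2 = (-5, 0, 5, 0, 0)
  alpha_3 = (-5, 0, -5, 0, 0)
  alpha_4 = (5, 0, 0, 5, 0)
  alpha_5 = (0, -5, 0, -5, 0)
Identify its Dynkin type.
Compute the Cartan integers a_ij = 2(alpha_i, alpha_j)/(alpha_j, alpha_j); the resulting 5x5 Cartan matrix is
[[2, 0, 0, 0, -1], [0, 2, 0, -1, 0], [0, 0, 2, -1, 0], [0, -1, -1, 2, -1], [-1, 0, 0, -1, 2]].
All simple roots have the same length, so the diagram is simply laced. The associated Dynkin diagram is a chain of 3 nodes with a fork of two nodes at one end (D_5), so the type is D_5 (the algebra so(10)).

type D_5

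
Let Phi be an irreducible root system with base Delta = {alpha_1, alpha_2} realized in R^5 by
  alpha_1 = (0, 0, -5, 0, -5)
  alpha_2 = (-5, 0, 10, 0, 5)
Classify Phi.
type G_2

Compute the Cartan integers a_ij = 2(alpha_i, alpha_j)/(alpha_j, alpha_j); the resulting 2x2 Cartan matrix is
[[2, -1], [-3, 2]].
The roots have two lengths (squared-length ratio 3:1); the short ones are alpha_{1}. The associated Dynkin diagram is two nodes joined by a triple edge (G_2), so the type is G_2.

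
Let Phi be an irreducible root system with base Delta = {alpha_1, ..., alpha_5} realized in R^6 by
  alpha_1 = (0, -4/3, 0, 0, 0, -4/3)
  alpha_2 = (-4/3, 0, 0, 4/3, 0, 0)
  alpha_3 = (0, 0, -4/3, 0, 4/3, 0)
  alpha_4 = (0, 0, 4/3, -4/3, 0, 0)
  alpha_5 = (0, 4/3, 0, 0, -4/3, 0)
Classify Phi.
Compute the Cartan integers a_ij = 2(alpha_i, alpha_j)/(alpha_j, alpha_j); the resulting 5x5 Cartan matrix is
[[2, 0, 0, 0, -1], [0, 2, 0, -1, 0], [0, 0, 2, -1, -1], [0, -1, -1, 2, 0], [-1, 0, -1, 0, 2]].
All simple roots have the same length, so the diagram is simply laced. The associated Dynkin diagram is a chain of 5 nodes with single edges (A_5), so the type is A_5 (the algebra sl(6)).

type A_5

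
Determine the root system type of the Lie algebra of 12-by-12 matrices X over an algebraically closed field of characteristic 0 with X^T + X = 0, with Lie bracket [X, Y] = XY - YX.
This is so(12) with 12 even, which has dimension 12(12-1)/2 = 66 and rank 12/2 = 6. In the classification of classical Lie algebras, the orthogonal algebra so(2n) in an even number of variables has type D_n; here n = 6, so the Dynkin diagram is a chain of 4 nodes with a fork of two nodes at one end (D_6). Hence the type is D_6.

type D_6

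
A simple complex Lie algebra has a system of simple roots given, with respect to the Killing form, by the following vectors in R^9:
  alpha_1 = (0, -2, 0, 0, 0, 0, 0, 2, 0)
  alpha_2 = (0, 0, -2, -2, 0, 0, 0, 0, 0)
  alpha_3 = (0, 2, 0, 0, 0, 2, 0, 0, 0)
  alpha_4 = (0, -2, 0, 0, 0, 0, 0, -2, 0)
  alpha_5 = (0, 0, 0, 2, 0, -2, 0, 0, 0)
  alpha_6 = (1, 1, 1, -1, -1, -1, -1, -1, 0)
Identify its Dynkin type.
Compute the Cartan integers a_ij = 2(alpha_i, alpha_j)/(alpha_j, alpha_j); the resulting 6x6 Cartan matrix is
[[2, 0, -1, 0, 0, -1], [0, 2, 0, 0, -1, 0], [-1, 0, 2, -1, -1, 0], [0, 0, -1, 2, 0, 0], [0, -1, -1, 0, 2, 0], [-1, 0, 0, 0, 0, 2]].
All simple roots have the same length, so the diagram is simply laced. The associated Dynkin diagram is a chain of 5 nodes with one extra node attached to the third node from one end (E_6), so the type is E_6.

E6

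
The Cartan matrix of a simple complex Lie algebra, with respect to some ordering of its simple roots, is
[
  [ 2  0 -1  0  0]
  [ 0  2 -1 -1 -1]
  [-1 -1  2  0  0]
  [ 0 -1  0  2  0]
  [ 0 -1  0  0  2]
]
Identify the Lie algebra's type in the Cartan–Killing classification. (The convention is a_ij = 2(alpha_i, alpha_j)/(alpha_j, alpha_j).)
The matrix has rank 5 with 2's on the diagonal. Reading the off-diagonal entries as Dynkin edges (a single edge where a_ij = a_ji = -1; a double or triple edge where a_ij * a_ji = 2 or 3), the diagram is a chain of 3 nodes with a fork of two nodes at one end (D_5). One simple-root ordering that puts it in standard form is (alpha_1, alpha_3, alpha_2, alpha_4, alpha_5). So the algebra is type D_5, i.e. so(10).

D5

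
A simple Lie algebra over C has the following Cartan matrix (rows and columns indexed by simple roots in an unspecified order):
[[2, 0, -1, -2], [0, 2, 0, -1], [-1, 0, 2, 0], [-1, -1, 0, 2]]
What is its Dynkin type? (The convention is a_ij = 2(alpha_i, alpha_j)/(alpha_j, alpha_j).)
type F_4

The matrix has rank 4 with 2's on the diagonal. Reading the off-diagonal entries as Dynkin edges (a single edge where a_ij = a_ji = -1; a double or triple edge where a_ij * a_ji = 2 or 3), the diagram is a chain of 4 nodes with a double edge between the middle two (F_4). One simple-root ordering that puts it in standard form is (alpha_3, alpha_1, alpha_4, alpha_2). So the algebra is type F_4.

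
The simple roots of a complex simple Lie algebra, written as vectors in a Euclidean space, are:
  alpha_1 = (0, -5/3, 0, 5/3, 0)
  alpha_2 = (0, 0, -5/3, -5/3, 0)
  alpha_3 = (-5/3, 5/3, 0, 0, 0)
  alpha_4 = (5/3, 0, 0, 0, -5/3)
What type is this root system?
Compute the Cartan integers a_ij = 2(alpha_i, alpha_j)/(alpha_j, alpha_j); the resulting 4x4 Cartan matrix is
[[2, -1, -1, 0], [-1, 2, 0, 0], [-1, 0, 2, -1], [0, 0, -1, 2]].
All simple roots have the same length, so the diagram is simply laced. The associated Dynkin diagram is a chain of 4 nodes with single edges (A_4), so the type is A_4 (the algebra sl(5)).

A_4 (sl(5))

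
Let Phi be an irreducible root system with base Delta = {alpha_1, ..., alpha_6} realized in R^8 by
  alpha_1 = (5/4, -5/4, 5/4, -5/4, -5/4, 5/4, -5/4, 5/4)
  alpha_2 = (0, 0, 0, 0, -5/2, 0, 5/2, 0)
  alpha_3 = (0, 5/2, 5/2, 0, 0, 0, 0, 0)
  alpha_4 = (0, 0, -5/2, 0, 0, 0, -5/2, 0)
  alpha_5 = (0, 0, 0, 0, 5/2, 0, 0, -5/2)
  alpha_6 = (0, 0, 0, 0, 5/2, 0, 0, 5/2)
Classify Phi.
Compute the Cartan integers a_ij = 2(alpha_i, alpha_j)/(alpha_j, alpha_j); the resulting 6x6 Cartan matrix is
[[2, 0, 0, 0, -1, 0], [0, 2, 0, -1, -1, -1], [0, 0, 2, -1, 0, 0], [0, -1, -1, 2, 0, 0], [-1, -1, 0, 0, 2, 0], [0, -1, 0, 0, 0, 2]].
All simple roots have the same length, so the diagram is simply laced. The associated Dynkin diagram is a chain of 5 nodes with one extra node attached to the third node from one end (E_6), so the type is E_6.

E_6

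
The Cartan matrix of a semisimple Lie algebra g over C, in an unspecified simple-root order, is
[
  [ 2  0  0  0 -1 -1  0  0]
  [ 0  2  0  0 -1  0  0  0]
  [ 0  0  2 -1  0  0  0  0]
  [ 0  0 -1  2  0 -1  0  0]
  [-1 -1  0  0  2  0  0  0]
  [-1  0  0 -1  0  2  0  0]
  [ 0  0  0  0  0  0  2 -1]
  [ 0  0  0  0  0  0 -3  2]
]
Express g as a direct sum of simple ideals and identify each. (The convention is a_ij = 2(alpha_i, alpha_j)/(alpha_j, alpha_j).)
type A_6 + type G_2

The diagram associated to this matrix has two connected components: the simple roots {alpha_1, alpha_2, alpha_3, alpha_4, alpha_5, alpha_6} form a chain of 6 nodes with single edges (A_6), and {alpha_7, alpha_8} form two nodes joined by a triple edge (G_2). A semisimple Lie algebra decomposes uniquely as the direct sum of simple ideals, one per connected component of its Dynkin diagram, so g ≅ A_6 ⊕ G_2 (dimension 48 + 14 = 62).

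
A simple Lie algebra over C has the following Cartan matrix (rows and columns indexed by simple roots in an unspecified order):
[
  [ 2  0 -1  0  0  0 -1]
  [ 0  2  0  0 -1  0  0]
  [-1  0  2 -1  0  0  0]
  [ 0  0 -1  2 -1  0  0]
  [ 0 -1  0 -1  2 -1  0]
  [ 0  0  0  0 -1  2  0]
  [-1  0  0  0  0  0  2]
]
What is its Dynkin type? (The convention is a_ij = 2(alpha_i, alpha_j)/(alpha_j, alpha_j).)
D_7

The matrix has rank 7 with 2's on the diagonal. Reading the off-diagonal entries as Dynkin edges (a single edge where a_ij = a_ji = -1; a double or triple edge where a_ij * a_ji = 2 or 3), the diagram is a chain of 5 nodes with a fork of two nodes at one end (D_7). One simple-root ordering that puts it in standard form is (alpha_7, alpha_1, alpha_3, alpha_4, alpha_5, alpha_2, alpha_6). So the algebra is type D_7, i.e. so(14).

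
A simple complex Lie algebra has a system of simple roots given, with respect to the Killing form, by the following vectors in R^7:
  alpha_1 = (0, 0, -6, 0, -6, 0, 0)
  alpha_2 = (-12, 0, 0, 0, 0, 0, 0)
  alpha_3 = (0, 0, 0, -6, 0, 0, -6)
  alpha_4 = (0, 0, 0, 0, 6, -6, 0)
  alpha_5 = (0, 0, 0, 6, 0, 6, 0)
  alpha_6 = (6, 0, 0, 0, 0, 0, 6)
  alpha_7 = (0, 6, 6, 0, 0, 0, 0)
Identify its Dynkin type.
C_7

Compute the Cartan integers a_ij = 2(alpha_i, alpha_j)/(alpha_j, alpha_j); the resulting 7x7 Cartan matrix is
[[2, 0, 0, -1, 0, 0, -1], [0, 2, 0, 0, 0, -2, 0], [0, 0, 2, 0, -1, -1, 0], [-1, 0, 0, 2, -1, 0, 0], [0, 0, -1, -1, 2, 0, 0], [0, -1, -1, 0, 0, 2, 0], [-1, 0, 0, 0, 0, 0, 2]].
The roots have two lengths (squared-length ratio 2:1); the short ones are alpha_{1,3,4,5,6,7}. The associated Dynkin diagram is a chain of 7 nodes with a double edge at one end; the terminal node there is the unique long simple root (C_7), so the type is C_7 (the algebra sp(14)).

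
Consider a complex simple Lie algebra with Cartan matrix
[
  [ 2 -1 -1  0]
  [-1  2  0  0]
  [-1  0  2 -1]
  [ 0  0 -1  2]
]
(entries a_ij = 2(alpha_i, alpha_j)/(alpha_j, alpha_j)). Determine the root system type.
A4

The matrix has rank 4 with 2's on the diagonal. Reading the off-diagonal entries as Dynkin edges (a single edge where a_ij = a_ji = -1; a double or triple edge where a_ij * a_ji = 2 or 3), the diagram is a chain of 4 nodes with single edges (A_4). One simple-root ordering that puts it in standard form is (alpha_2, alpha_1, alpha_3, alpha_4). So the algebra is type A_4, i.e. sl(5).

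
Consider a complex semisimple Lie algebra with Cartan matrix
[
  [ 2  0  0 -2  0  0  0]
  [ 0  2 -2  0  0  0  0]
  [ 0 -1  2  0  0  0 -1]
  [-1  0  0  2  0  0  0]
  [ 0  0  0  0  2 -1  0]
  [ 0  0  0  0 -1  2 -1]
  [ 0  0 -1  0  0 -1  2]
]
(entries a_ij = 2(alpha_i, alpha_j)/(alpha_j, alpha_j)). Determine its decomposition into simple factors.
type B_2 ⊕ type C_5

The diagram associated to this matrix has two connected components: the simple roots {alpha_1, alpha_4} form a chain of 2 nodes with a double edge at one end; the terminal node there is the unique short simple root (B_2), and {alpha_2, alpha_3, alpha_5, alpha_6, alpha_7} form a chain of 5 nodes with a double edge at one end; the terminal node there is the unique long simple root (C_5). A semisimple Lie algebra decomposes uniquely as the direct sum of simple ideals, one per connected component of its Dynkin diagram, so g ≅ B_2 ⊕ C_5 (dimension 10 + 55 = 65).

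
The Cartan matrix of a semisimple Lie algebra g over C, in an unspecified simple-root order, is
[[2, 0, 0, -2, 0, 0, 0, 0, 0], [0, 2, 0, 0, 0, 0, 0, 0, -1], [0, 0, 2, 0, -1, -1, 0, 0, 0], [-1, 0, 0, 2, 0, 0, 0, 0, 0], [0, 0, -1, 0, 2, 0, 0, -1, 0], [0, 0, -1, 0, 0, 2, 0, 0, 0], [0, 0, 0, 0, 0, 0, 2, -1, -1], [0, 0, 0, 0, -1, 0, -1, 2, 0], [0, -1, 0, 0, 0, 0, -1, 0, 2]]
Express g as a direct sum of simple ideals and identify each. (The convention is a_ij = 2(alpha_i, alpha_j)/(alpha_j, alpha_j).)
The diagram associated to this matrix has two connected components: the simple roots {alpha_2, alpha_3, alpha_5, alpha_6, alpha_7, alpha_8, alpha_9} form a chain of 7 nodes with single edges (A_7), and {alpha_1, alpha_4} form a chain of 2 nodes with a double edge at one end; the terminal node there is the unique short simple root (B_2). A semisimple Lie algebra decomposes uniquely as the direct sum of simple ideals, one per connected component of its Dynkin diagram, so g ≅ A_7 ⊕ B_2 (dimension 63 + 10 = 73).

A_7 (sl(8)) + B_2 (so(5))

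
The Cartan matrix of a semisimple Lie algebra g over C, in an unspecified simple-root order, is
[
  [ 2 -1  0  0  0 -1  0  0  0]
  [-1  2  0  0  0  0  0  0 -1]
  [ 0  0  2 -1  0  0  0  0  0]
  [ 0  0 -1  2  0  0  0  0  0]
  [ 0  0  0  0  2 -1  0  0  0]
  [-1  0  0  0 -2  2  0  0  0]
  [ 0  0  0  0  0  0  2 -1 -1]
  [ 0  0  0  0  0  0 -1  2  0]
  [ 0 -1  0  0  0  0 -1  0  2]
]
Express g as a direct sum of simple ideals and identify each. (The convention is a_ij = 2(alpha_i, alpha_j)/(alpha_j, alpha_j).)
The diagram associated to this matrix has two connected components: the simple roots {alpha_3, alpha_4} form a chain of 2 nodes with single edges (A_2), and {alpha_1, alpha_2, alpha_5, alpha_6, alpha_7, alpha_8, alpha_9} form a chain of 7 nodes with a double edge at one end; the terminal node there is the unique short simple root (B_7). A semisimple Lie algebra decomposes uniquely as the direct sum of simple ideals, one per connected component of its Dynkin diagram, so g ≅ A_2 ⊕ B_7 (dimension 8 + 105 = 113).

type A_2 + type B_7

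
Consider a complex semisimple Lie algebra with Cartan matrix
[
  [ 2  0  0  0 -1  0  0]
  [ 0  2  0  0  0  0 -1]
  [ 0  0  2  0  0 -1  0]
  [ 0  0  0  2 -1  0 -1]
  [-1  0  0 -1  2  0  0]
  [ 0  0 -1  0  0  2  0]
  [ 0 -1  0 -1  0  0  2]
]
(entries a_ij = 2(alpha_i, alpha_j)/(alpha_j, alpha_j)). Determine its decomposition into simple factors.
A_2 ⊕ A_5

The diagram associated to this matrix has two connected components: the simple roots {alpha_3, alpha_6} form a chain of 2 nodes with single edges (A_2), and {alpha_1, alpha_2, alpha_4, alpha_5, alpha_7} form a chain of 5 nodes with single edges (A_5). A semisimple Lie algebra decomposes uniquely as the direct sum of simple ideals, one per connected component of its Dynkin diagram, so g ≅ A_2 ⊕ A_5 (dimension 8 + 35 = 43).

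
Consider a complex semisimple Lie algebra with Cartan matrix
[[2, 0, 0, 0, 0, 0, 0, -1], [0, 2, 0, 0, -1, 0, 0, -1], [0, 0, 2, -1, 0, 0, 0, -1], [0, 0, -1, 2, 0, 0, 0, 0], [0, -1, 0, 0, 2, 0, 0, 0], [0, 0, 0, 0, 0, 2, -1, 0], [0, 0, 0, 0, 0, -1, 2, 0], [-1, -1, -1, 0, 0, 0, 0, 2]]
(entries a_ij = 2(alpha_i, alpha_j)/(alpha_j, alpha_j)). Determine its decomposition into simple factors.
The diagram associated to this matrix has two connected components: the simple roots {alpha_6, alpha_7} form a chain of 2 nodes with single edges (A_2), and {alpha_1, alpha_2, alpha_3, alpha_4, alpha_5, alpha_8} form a chain of 5 nodes with one extra node attached to the third node from one end (E_6). A semisimple Lie algebra decomposes uniquely as the direct sum of simple ideals, one per connected component of its Dynkin diagram, so g ≅ A_2 ⊕ E_6 (dimension 8 + 78 = 86).

A_2 + E_6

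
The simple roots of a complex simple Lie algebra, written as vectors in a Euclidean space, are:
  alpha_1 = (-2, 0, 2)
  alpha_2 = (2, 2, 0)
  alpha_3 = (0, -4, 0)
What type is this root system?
C3

Compute the Cartan integers a_ij = 2(alpha_i, alpha_j)/(alpha_j, alpha_j); the resulting 3x3 Cartan matrix is
[[2, -1, 0], [-1, 2, -1], [0, -2, 2]].
The roots have two lengths (squared-length ratio 2:1); the short ones are alpha_{1,2}. The associated Dynkin diagram is a chain of 3 nodes with a double edge at one end; the terminal node there is the unique long simple root (C_3), so the type is C_3 (the algebra sp(6)).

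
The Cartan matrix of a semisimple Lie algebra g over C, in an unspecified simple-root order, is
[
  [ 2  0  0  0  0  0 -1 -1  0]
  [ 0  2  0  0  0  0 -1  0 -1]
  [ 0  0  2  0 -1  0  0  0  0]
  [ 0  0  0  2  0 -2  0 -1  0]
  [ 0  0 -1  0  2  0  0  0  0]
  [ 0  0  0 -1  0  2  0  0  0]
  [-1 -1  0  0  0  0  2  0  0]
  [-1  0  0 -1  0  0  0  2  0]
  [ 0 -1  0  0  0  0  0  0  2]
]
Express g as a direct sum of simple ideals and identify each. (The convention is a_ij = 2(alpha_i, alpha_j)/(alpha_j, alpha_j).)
The diagram associated to this matrix has two connected components: the simple roots {alpha_3, alpha_5} form a chain of 2 nodes with single edges (A_2), and {alpha_1, alpha_2, alpha_4, alpha_6, alpha_7, alpha_8, alpha_9} form a chain of 7 nodes with a double edge at one end; the terminal node there is the unique short simple root (B_7). A semisimple Lie algebra decomposes uniquely as the direct sum of simple ideals, one per connected component of its Dynkin diagram, so g ≅ A_2 ⊕ B_7 (dimension 8 + 105 = 113).

A_2 ⊕ B_7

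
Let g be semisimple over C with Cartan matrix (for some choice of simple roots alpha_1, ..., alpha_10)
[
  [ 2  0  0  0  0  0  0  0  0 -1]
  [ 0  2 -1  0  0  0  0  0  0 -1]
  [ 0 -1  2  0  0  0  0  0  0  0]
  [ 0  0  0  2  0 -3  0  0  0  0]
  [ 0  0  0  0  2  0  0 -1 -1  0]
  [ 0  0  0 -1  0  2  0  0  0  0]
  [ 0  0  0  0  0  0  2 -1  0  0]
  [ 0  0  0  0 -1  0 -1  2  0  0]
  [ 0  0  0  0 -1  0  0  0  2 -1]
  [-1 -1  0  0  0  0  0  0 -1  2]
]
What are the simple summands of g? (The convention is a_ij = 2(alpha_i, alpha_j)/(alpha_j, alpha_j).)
type E_8 ⊕ type G_2

The diagram associated to this matrix has two connected components: the simple roots {alpha_1, alpha_2, alpha_3, alpha_5, alpha_7, alpha_8, alpha_9, alpha_10} form a chain of 7 nodes with one extra node attached to the third node from one end (E_8), and {alpha_4, alpha_6} form two nodes joined by a triple edge (G_2). A semisimple Lie algebra decomposes uniquely as the direct sum of simple ideals, one per connected component of its Dynkin diagram, so g ≅ E_8 ⊕ G_2 (dimension 248 + 14 = 262).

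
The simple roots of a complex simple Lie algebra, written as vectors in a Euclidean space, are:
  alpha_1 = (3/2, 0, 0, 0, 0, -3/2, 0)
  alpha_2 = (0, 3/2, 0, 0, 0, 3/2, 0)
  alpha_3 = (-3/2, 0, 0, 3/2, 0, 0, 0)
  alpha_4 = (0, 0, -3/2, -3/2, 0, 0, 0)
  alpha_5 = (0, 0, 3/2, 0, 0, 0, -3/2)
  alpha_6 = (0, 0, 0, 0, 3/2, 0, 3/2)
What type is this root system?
Compute the Cartan integers a_ij = 2(alpha_i, alpha_j)/(alpha_j, alpha_j); the resulting 6x6 Cartan matrix is
[[2, -1, -1, 0, 0, 0], [-1, 2, 0, 0, 0, 0], [-1, 0, 2, -1, 0, 0], [0, 0, -1, 2, -1, 0], [0, 0, 0, -1, 2, -1], [0, 0, 0, 0, -1, 2]].
All simple roots have the same length, so the diagram is simply laced. The associated Dynkin diagram is a chain of 6 nodes with single edges (A_6), so the type is A_6 (the algebra sl(7)).

type A_6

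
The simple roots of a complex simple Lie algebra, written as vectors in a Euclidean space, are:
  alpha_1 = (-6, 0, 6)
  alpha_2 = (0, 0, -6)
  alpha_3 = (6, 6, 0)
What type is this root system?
Compute the Cartan integers a_ij = 2(alpha_i, alpha_j)/(alpha_j, alpha_j); the resulting 3x3 Cartan matrix is
[[2, -2, -1], [-1, 2, 0], [-1, 0, 2]].
The roots have two lengths (squared-length ratio 2:1); the short ones are alpha_{2}. The associated Dynkin diagram is a chain of 3 nodes with a double edge at one end; the terminal node there is the unique short simple root (B_3), so the type is B_3 (the algebra so(7)).

type B_3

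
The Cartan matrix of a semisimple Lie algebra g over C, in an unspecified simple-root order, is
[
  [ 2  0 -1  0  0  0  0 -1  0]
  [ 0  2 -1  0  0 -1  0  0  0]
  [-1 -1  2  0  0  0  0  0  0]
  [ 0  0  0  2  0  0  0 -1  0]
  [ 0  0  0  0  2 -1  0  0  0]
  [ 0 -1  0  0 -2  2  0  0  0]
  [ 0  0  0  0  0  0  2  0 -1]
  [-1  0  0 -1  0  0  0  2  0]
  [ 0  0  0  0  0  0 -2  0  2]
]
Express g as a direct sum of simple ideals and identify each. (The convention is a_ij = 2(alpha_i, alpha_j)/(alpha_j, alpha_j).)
B_2 (so(5)) + B_7 (so(15))

The diagram associated to this matrix has two connected components: the simple roots {alpha_7, alpha_9} form a chain of 2 nodes with a double edge at one end; the terminal node there is the unique short simple root (B_2), and {alpha_1, alpha_2, alpha_3, alpha_4, alpha_5, alpha_6, alpha_8} form a chain of 7 nodes with a double edge at one end; the terminal node there is the unique short simple root (B_7). A semisimple Lie algebra decomposes uniquely as the direct sum of simple ideals, one per connected component of its Dynkin diagram, so g ≅ B_2 ⊕ B_7 (dimension 10 + 105 = 115).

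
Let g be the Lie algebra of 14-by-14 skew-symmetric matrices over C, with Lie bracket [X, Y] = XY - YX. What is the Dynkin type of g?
This is so(14) with 14 even, which has dimension 14(14-1)/2 = 91 and rank 14/2 = 7. In the classification of classical Lie algebras, the orthogonal algebra so(2n) in an even number of variables has type D_n; here n = 7, so the Dynkin diagram is a chain of 5 nodes with a fork of two nodes at one end (D_7). Hence the type is D_7.

D_7 (so(14))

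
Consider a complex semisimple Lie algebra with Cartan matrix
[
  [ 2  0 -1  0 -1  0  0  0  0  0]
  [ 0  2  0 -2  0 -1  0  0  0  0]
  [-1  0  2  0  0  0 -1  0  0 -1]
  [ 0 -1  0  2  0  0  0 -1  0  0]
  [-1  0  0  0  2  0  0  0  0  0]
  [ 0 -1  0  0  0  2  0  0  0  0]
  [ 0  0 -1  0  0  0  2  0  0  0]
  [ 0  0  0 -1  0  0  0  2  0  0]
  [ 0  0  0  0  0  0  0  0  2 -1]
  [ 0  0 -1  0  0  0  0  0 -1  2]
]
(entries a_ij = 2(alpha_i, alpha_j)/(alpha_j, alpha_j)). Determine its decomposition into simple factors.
E6 + F4

The diagram associated to this matrix has two connected components: the simple roots {alpha_1, alpha_3, alpha_5, alpha_7, alpha_9, alpha_10} form a chain of 5 nodes with one extra node attached to the third node from one end (E_6), and {alpha_2, alpha_4, alpha_6, alpha_8} form a chain of 4 nodes with a double edge between the middle two (F_4). A semisimple Lie algebra decomposes uniquely as the direct sum of simple ideals, one per connected component of its Dynkin diagram, so g ≅ E_6 ⊕ F_4 (dimension 78 + 52 = 130).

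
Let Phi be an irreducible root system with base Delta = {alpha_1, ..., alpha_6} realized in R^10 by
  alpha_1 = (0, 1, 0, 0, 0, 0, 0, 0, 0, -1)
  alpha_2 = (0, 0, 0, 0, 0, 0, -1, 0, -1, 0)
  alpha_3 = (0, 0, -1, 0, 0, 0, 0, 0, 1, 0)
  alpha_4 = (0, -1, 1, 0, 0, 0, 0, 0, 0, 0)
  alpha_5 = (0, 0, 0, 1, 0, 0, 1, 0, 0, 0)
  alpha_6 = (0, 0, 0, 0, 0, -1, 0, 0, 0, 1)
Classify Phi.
A6

Compute the Cartan integers a_ij = 2(alpha_i, alpha_j)/(alpha_j, alpha_j); the resulting 6x6 Cartan matrix is
[[2, 0, 0, -1, 0, -1], [0, 2, -1, 0, -1, 0], [0, -1, 2, -1, 0, 0], [-1, 0, -1, 2, 0, 0], [0, -1, 0, 0, 2, 0], [-1, 0, 0, 0, 0, 2]].
All simple roots have the same length, so the diagram is simply laced. The associated Dynkin diagram is a chain of 6 nodes with single edges (A_6), so the type is A_6 (the algebra sl(7)).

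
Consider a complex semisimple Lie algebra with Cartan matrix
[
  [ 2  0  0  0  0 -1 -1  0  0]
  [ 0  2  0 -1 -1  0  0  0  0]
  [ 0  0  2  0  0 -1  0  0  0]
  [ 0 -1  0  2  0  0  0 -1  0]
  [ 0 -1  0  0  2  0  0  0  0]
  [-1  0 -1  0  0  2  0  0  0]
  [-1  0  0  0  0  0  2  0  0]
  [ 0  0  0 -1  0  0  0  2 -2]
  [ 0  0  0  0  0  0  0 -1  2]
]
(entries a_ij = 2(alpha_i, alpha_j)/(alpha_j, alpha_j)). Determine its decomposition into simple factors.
type A_4 ⊕ type B_5

The diagram associated to this matrix has two connected components: the simple roots {alpha_1, alpha_3, alpha_6, alpha_7} form a chain of 4 nodes with single edges (A_4), and {alpha_2, alpha_4, alpha_5, alpha_8, alpha_9} form a chain of 5 nodes with a double edge at one end; the terminal node there is the unique short simple root (B_5). A semisimple Lie algebra decomposes uniquely as the direct sum of simple ideals, one per connected component of its Dynkin diagram, so g ≅ A_4 ⊕ B_5 (dimension 24 + 55 = 79).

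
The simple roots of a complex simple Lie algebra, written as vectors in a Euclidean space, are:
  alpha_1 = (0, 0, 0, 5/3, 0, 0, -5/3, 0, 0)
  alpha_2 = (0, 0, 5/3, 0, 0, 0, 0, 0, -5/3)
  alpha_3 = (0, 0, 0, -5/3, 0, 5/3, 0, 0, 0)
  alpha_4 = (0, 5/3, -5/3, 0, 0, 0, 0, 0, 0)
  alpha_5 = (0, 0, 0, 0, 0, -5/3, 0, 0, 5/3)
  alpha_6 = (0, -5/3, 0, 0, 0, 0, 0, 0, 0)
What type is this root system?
B_6 (so(13))

Compute the Cartan integers a_ij = 2(alpha_i, alpha_j)/(alpha_j, alpha_j); the resulting 6x6 Cartan matrix is
[[2, 0, -1, 0, 0, 0], [0, 2, 0, -1, -1, 0], [-1, 0, 2, 0, -1, 0], [0, -1, 0, 2, 0, -2], [0, -1, -1, 0, 2, 0], [0, 0, 0, -1, 0, 2]].
The roots have two lengths (squared-length ratio 2:1); the short ones are alpha_{6}. The associated Dynkin diagram is a chain of 6 nodes with a double edge at one end; the terminal node there is the unique short simple root (B_6), so the type is B_6 (the algebra so(13)).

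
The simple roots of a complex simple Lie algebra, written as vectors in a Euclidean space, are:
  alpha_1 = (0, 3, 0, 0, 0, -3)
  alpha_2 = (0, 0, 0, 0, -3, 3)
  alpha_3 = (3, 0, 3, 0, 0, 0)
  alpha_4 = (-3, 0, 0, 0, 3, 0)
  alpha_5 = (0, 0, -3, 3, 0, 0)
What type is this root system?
A5

Compute the Cartan integers a_ij = 2(alpha_i, alpha_j)/(alpha_j, alpha_j); the resulting 5x5 Cartan matrix is
[[2, -1, 0, 0, 0], [-1, 2, 0, -1, 0], [0, 0, 2, -1, -1], [0, -1, -1, 2, 0], [0, 0, -1, 0, 2]].
All simple roots have the same length, so the diagram is simply laced. The associated Dynkin diagram is a chain of 5 nodes with single edges (A_5), so the type is A_5 (the algebra sl(6)).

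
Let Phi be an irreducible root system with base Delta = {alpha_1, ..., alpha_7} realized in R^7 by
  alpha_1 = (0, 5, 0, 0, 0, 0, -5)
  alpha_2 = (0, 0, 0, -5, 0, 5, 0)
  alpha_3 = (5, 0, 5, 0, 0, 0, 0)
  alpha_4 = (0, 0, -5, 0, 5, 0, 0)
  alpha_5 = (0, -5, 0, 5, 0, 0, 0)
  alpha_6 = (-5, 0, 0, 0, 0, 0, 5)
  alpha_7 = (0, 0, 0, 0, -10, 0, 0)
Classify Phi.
Compute the Cartan integers a_ij = 2(alpha_i, alpha_j)/(alpha_j, alpha_j); the resulting 7x7 Cartan matrix is
[[2, 0, 0, 0, -1, -1, 0], [0, 2, 0, 0, -1, 0, 0], [0, 0, 2, -1, 0, -1, 0], [0, 0, -1, 2, 0, 0, -1], [-1, -1, 0, 0, 2, 0, 0], [-1, 0, -1, 0, 0, 2, 0], [0, 0, 0, -2, 0, 0, 2]].
The roots have two lengths (squared-length ratio 2:1); the short ones are alpha_{1,2,3,4,5,6}. The associated Dynkin diagram is a chain of 7 nodes with a double edge at one end; the terminal node there is the unique long simple root (C_7), so the type is C_7 (the algebra sp(14)).

type C_7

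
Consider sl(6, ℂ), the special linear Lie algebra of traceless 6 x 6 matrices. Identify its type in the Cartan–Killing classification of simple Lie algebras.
This is sl(6), which has dimension 6^2 - 1 = 35 and rank 6 - 1 = 5 (a Cartan subalgebra is the diagonal traceless matrices). In the classification of classical Lie algebras, the special linear algebra sl(n+1) has type A_n; here n = 5, so the Dynkin diagram is a chain of 5 nodes with single edges (A_5). Hence the type is A_5.

A5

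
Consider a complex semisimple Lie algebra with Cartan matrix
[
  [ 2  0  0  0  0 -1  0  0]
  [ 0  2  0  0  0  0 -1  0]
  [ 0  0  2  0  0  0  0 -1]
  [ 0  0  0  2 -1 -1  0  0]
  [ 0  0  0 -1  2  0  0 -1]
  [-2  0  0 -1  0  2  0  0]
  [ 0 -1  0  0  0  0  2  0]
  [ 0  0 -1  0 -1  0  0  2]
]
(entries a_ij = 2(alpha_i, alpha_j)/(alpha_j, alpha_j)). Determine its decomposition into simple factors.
A2 + B6

The diagram associated to this matrix has two connected components: the simple roots {alpha_2, alpha_7} form a chain of 2 nodes with single edges (A_2), and {alpha_1, alpha_3, alpha_4, alpha_5, alpha_6, alpha_8} form a chain of 6 nodes with a double edge at one end; the terminal node there is the unique short simple root (B_6). A semisimple Lie algebra decomposes uniquely as the direct sum of simple ideals, one per connected component of its Dynkin diagram, so g ≅ A_2 ⊕ B_6 (dimension 8 + 78 = 86).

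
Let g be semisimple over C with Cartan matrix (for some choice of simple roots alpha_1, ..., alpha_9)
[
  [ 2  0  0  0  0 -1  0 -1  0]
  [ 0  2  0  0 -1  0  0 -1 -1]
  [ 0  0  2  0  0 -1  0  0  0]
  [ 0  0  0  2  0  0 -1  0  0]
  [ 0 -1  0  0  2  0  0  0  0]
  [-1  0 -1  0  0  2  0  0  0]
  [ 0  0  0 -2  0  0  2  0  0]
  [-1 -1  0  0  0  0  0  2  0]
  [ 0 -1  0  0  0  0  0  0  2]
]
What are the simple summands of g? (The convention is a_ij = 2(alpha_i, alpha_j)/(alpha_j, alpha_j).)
The diagram associated to this matrix has two connected components: the simple roots {alpha_4, alpha_7} form a chain of 2 nodes with a double edge at one end; the terminal node there is the unique short simple root (B_2), and {alpha_1, alpha_2, alpha_3, alpha_5, alpha_6, alpha_8, alpha_9} form a chain of 5 nodes with a fork of two nodes at one end (D_7). A semisimple Lie algebra decomposes uniquely as the direct sum of simple ideals, one per connected component of its Dynkin diagram, so g ≅ B_2 ⊕ D_7 (dimension 10 + 91 = 101).

B_2 (so(5)) ⊕ D_7 (so(14))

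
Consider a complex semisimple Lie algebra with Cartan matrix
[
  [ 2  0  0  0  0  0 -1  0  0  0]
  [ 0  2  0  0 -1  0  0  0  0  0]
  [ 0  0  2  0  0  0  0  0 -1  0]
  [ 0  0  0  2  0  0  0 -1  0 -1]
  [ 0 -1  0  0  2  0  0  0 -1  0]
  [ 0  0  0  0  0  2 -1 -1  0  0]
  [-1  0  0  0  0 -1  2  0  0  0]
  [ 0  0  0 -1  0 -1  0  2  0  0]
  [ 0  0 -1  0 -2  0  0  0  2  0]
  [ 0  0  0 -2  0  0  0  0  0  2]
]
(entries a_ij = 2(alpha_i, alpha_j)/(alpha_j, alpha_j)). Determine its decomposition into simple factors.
C_6 (sp(12)) + F_4

The diagram associated to this matrix has two connected components: the simple roots {alpha_1, alpha_4, alpha_6, alpha_7, alpha_8, alpha_10} form a chain of 6 nodes with a double edge at one end; the terminal node there is the unique long simple root (C_6), and {alpha_2, alpha_3, alpha_5, alpha_9} form a chain of 4 nodes with a double edge between the middle two (F_4). A semisimple Lie algebra decomposes uniquely as the direct sum of simple ideals, one per connected component of its Dynkin diagram, so g ≅ C_6 ⊕ F_4 (dimension 78 + 52 = 130).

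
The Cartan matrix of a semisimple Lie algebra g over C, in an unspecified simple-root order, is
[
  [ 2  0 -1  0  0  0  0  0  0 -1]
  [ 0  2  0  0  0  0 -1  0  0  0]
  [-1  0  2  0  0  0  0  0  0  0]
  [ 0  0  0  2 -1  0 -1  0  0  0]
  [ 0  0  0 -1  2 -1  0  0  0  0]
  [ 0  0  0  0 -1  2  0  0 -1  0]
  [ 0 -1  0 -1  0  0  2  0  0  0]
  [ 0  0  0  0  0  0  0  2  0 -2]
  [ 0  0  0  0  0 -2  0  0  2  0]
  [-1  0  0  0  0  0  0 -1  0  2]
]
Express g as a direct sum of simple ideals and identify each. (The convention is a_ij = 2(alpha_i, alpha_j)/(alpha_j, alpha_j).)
The diagram associated to this matrix has two connected components: the simple roots {alpha_1, alpha_3, alpha_8, alpha_10} form a chain of 4 nodes with a double edge at one end; the terminal node there is the unique long simple root (C_4), and {alpha_2, alpha_4, alpha_5, alpha_6, alpha_7, alpha_9} form a chain of 6 nodes with a double edge at one end; the terminal node there is the unique long simple root (C_6). A semisimple Lie algebra decomposes uniquely as the direct sum of simple ideals, one per connected component of its Dynkin diagram, so g ≅ C_4 ⊕ C_6 (dimension 36 + 78 = 114).

type C_4 ⊕ type C_6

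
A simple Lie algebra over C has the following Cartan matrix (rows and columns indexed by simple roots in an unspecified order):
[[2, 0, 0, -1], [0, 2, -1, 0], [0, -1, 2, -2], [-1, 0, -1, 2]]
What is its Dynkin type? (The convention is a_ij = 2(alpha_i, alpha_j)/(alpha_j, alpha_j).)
The matrix has rank 4 with 2's on the diagonal. Reading the off-diagonal entries as Dynkin edges (a single edge where a_ij = a_ji = -1; a double or triple edge where a_ij * a_ji = 2 or 3), the diagram is a chain of 4 nodes with a double edge between the middle two (F_4). One simple-root ordering that puts it in standard form is (alpha_2, alpha_3, alpha_4, alpha_1). So the algebra is type F_4.

F4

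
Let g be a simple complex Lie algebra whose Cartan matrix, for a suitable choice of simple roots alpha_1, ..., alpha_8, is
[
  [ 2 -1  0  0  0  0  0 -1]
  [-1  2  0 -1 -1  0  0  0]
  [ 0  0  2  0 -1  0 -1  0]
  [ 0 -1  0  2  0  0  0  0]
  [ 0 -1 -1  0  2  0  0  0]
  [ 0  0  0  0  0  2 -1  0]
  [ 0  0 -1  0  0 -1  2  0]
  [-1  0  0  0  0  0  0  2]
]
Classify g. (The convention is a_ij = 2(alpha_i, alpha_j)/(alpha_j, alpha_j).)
E8

The matrix has rank 8 with 2's on the diagonal. Reading the off-diagonal entries as Dynkin edges (a single edge where a_ij = a_ji = -1; a double or triple edge where a_ij * a_ji = 2 or 3), the diagram is a chain of 7 nodes with one extra node attached to the third node from one end (E_8). One simple-root ordering that puts it in standard form is (alpha_8, alpha_4, alpha_1, alpha_2, alpha_5, alpha_3, alpha_7, alpha_6). So the algebra is type E_8.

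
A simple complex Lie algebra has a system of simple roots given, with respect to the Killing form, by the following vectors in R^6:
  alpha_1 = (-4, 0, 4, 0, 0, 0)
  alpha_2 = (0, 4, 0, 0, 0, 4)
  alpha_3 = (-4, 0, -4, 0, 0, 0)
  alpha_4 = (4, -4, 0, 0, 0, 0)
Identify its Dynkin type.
D_4

Compute the Cartan integers a_ij = 2(alpha_i, alpha_j)/(alpha_j, alpha_j); the resulting 4x4 Cartan matrix is
[[2, 0, 0, -1], [0, 2, 0, -1], [0, 0, 2, -1], [-1, -1, -1, 2]].
All simple roots have the same length, so the diagram is simply laced. The associated Dynkin diagram is a chain of 2 nodes with a fork of two nodes at one end (D_4), so the type is D_4 (the algebra so(8)).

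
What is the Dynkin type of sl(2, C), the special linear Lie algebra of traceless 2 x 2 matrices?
A_1

This is sl(2), which has dimension 2^2 - 1 = 3 and rank 2 - 1 = 1 (a Cartan subalgebra is the diagonal traceless matrices). In the classification of classical Lie algebras, the special linear algebra sl(n+1) has type A_n; here n = 1, so the Dynkin diagram is a chain of 1 nodes with single edges (A_1). Hence the type is A_1.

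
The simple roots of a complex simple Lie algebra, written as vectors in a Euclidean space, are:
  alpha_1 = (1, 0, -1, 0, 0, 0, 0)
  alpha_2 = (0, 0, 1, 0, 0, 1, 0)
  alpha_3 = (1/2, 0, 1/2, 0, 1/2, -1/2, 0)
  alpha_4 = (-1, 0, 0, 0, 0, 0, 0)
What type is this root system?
F_4

Compute the Cartan integers a_ij = 2(alpha_i, alpha_j)/(alpha_j, alpha_j); the resulting 4x4 Cartan matrix is
[[2, -1, 0, -2], [-1, 2, 0, 0], [0, 0, 2, -1], [-1, 0, -1, 2]].
The roots have two lengths (squared-length ratio 2:1); the short ones are alpha_{3,4}. The associated Dynkin diagram is a chain of 4 nodes with a double edge between the middle two (F_4), so the type is F_4.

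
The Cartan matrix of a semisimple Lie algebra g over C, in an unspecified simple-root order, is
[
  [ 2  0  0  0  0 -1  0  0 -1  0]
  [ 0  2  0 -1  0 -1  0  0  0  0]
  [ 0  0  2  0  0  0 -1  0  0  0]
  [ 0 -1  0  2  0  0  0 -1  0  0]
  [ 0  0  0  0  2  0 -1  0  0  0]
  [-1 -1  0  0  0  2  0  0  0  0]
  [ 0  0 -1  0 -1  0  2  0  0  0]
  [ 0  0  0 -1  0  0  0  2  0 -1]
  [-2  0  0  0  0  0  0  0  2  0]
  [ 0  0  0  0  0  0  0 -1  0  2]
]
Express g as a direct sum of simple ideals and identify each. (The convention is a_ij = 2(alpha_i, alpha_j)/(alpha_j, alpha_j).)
The diagram associated to this matrix has two connected components: the simple roots {alpha_3, alpha_5, alpha_7} form a chain of 3 nodes with single edges (A_3), and {alpha_1, alpha_2, alpha_4, alpha_6, alpha_8, alpha_9, alpha_10} form a chain of 7 nodes with a double edge at one end; the terminal node there is the unique long simple root (C_7). A semisimple Lie algebra decomposes uniquely as the direct sum of simple ideals, one per connected component of its Dynkin diagram, so g ≅ A_3 ⊕ C_7 (dimension 15 + 105 = 120).

A_3 + C_7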